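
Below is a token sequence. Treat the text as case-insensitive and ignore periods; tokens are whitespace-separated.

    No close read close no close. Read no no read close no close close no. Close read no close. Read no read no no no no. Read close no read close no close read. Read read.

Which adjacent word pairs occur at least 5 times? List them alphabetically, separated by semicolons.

close no; close read; no close

Bigram counts meeting the condition (at least 5 times):
  close no: 5
  close read: 5
  no close: 6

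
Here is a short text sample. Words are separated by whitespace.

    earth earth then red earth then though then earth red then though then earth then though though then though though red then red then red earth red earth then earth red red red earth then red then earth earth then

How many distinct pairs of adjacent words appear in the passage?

40 tokens → 39 bigram windows in total.
Repeated bigrams (each contributes count−1 duplicates):
  earth then: 6
  red earth: 4
  red then: 4
  then earth: 4
  then red: 4
  then though: 4
  earth red: 3
  though then: 3
  … (3 more repeated)
27 duplicate windows → 39 − 27 = 12 distinct.

12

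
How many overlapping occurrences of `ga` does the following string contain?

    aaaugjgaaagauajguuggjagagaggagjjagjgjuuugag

6

Sliding a length-2 window over the 43 characters (42 positions):
  position 7–8: ga
  position 11–12: ga
  position 23–24: ga
  position 25–26: ga
  position 28–29: ga
  position 41–42: ga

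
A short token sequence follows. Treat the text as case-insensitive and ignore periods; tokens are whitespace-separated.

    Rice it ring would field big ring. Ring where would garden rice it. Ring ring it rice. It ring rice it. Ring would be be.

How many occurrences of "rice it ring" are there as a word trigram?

Scanning the 23 overlapping trigram windows for "rice it ring":
  position 1–3: rice it ring
  position 12–14: rice it ring
  position 17–19: rice it ring
  position 20–22: rice it ring

4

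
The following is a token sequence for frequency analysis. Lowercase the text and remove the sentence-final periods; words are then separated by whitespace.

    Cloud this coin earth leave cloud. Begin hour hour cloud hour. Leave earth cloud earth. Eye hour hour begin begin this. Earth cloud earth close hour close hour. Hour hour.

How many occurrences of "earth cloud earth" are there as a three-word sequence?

2

Scanning the 28 overlapping trigram windows for "earth cloud earth":
  position 13–15: earth cloud earth
  position 22–24: earth cloud earth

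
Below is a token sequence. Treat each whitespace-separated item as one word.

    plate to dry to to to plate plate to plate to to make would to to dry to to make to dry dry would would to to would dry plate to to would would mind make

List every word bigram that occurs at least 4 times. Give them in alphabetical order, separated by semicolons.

Bigram counts meeting the condition (at least 4 times):
  plate to: 4
  to to: 7

plate to; to to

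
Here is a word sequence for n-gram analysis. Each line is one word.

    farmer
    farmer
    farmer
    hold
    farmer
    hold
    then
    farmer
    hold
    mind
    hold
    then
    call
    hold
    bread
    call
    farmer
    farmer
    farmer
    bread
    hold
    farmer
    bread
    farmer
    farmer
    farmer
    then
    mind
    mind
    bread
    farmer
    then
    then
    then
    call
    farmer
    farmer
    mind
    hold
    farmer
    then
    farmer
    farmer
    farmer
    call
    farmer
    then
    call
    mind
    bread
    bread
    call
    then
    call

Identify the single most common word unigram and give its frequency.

Unigram frequencies (highest first):
  farmer: 20
  then: 9
  hold: 7
  call: 7
  bread: 6
  mind: 5

"farmer", 20 times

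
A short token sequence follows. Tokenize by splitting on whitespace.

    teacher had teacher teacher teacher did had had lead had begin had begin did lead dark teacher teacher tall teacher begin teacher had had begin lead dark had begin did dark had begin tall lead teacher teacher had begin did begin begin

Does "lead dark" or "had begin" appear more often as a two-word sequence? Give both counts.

"had begin" (6 vs 2)

"lead dark": 2 occurrences
"had begin": 6 occurrences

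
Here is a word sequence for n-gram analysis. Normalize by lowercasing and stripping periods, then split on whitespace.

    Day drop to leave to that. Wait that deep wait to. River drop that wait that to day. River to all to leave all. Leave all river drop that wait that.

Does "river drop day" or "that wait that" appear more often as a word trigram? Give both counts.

"that wait that" (3 vs 0)

"river drop day": 0 occurrences
"that wait that": 3 occurrences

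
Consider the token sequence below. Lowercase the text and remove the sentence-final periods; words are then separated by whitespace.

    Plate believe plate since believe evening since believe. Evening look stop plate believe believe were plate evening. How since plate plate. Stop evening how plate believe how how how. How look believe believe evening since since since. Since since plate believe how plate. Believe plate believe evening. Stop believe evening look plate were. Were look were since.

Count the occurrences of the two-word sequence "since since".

4

Scanning the 56 overlapping bigram windows for "since since":
  position 35–36: since since
  position 36–37: since since
  position 37–38: since since
  position 38–39: since since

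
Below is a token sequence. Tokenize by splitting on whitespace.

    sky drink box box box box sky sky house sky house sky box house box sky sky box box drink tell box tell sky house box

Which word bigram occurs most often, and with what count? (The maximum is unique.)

"box box", 4 times

Bigram frequencies (highest first):
  box box: 4
  sky house: 3
  box sky: 2
  sky sky: 2
  house sky: 2
  sky box: 2
  … (9 more, each ≤ 2)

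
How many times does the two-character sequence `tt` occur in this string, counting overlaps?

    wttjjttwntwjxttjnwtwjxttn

4

Sliding a length-2 window over the 25 characters (24 positions):
  position 2–3: tt
  position 6–7: tt
  position 14–15: tt
  position 23–24: tt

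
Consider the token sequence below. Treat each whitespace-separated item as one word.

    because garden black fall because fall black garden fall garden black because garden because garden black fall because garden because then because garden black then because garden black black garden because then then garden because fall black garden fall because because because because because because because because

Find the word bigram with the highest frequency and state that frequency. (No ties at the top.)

Bigram frequencies (highest first):
  because because: 7
  because garden: 6
  garden black: 5
  garden because: 4
  fall because: 3
  black garden: 3
  … (12 more, each ≤ 2)

"because because", 7 times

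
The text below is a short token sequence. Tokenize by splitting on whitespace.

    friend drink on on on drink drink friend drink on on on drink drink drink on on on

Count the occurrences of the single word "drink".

7

Scanning the 18 tokens for "drink":
  position 2: drink
  position 6: drink
  position 7: drink
  position 9: drink
  position 13: drink
  position 14: drink
  position 15: drink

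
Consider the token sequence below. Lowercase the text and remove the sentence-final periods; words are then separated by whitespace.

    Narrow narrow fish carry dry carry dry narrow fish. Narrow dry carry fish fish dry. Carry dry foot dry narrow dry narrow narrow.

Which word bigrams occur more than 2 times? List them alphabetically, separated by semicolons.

Bigram counts meeting the condition (more than 2 times):
  carry dry: 3
  dry carry: 3
  dry narrow: 3

carry dry; dry carry; dry narrow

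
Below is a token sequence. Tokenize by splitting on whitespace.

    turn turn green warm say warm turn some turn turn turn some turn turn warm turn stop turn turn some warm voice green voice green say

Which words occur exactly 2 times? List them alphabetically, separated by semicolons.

say; voice

Unigram counts meeting the condition (exactly 2 times):
  say: 2
  voice: 2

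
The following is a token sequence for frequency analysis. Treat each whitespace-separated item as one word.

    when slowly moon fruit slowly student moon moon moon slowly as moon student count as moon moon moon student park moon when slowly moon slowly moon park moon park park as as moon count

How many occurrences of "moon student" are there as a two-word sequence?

2

Scanning the 33 overlapping bigram windows for "moon student":
  position 12–13: moon student
  position 18–19: moon student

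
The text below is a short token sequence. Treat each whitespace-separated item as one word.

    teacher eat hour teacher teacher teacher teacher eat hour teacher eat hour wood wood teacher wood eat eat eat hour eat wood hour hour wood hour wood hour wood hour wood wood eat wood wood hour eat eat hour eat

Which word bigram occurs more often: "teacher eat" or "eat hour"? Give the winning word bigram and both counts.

"eat hour" (5 vs 3)

"teacher eat": 3 occurrences
"eat hour": 5 occurrences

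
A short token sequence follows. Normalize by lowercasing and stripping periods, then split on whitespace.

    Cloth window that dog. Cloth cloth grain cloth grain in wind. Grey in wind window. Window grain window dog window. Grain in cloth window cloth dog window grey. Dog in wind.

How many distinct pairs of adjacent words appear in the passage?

23

31 tokens → 30 bigram windows in total.
Repeated bigrams (each contributes count−1 duplicates):
  in wind: 3
  cloth grain: 2
  cloth window: 2
  dog window: 2
  grain in: 2
  window grain: 2
7 duplicate windows → 30 − 7 = 23 distinct.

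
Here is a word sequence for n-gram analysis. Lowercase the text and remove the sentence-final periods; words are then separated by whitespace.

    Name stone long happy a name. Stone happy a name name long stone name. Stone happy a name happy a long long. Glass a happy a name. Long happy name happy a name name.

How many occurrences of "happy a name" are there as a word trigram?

5

Scanning the 32 overlapping trigram windows for "happy a name":
  position 4–6: happy a name
  position 8–10: happy a name
  position 16–18: happy a name
  position 25–27: happy a name
  position 31–33: happy a name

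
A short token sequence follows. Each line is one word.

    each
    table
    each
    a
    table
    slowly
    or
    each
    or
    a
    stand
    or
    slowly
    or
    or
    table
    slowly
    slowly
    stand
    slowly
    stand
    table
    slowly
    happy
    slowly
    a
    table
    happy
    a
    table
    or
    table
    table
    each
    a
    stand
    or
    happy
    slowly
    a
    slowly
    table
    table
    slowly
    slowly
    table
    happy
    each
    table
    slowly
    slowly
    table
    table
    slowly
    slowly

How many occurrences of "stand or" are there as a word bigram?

Scanning the 54 overlapping bigram windows for "stand or":
  position 11–12: stand or
  position 36–37: stand or

2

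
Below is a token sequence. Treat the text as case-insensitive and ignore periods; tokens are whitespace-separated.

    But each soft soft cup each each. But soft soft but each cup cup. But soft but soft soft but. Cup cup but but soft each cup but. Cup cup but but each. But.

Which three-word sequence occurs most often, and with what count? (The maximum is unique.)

"cup cup but", 3 times

Trigram frequencies (highest first):
  cup cup but: 3
  but soft soft: 2
  soft soft but: 2
  but cup cup: 2
  cup but but: 2
  but each soft: 1
  … (20 more, each ≤ 1)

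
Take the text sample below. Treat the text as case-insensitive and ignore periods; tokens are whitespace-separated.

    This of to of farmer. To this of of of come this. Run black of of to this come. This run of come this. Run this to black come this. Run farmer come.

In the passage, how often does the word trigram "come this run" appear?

4

Scanning the 31 overlapping trigram windows for "come this run":
  position 11–13: come this run
  position 19–21: come this run
  position 23–25: come this run
  position 29–31: come this run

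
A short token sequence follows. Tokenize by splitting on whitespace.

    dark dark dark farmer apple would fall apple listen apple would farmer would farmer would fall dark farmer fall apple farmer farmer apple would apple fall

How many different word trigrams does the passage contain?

22

26 tokens → 24 trigram windows in total.
Repeated trigrams (each contributes count−1 duplicates):
  farmer apple would: 2
  would farmer would: 2
2 duplicate windows → 24 − 2 = 22 distinct.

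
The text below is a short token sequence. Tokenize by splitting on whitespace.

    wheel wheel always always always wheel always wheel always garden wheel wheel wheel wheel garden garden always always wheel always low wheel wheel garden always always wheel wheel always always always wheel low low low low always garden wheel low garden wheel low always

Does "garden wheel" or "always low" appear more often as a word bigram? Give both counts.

"garden wheel" (3 vs 1)

"garden wheel": 3 occurrences
"always low": 1 occurrence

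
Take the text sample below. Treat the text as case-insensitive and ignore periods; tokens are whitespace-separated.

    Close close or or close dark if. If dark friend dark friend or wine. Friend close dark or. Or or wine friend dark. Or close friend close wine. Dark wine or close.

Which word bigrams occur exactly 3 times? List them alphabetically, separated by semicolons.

or close; or or

Bigram counts meeting the condition (exactly 3 times):
  or close: 3
  or or: 3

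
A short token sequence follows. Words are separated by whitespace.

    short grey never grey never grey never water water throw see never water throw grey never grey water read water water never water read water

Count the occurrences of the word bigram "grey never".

Scanning the 24 overlapping bigram windows for "grey never":
  position 2–3: grey never
  position 4–5: grey never
  position 6–7: grey never
  position 15–16: grey never

4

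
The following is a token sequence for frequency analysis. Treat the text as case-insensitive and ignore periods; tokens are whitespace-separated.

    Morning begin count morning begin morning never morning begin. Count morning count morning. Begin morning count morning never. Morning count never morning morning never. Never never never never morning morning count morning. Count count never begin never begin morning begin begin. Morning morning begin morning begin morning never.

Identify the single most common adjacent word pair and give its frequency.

"morning begin", 7 times

Bigram frequencies (highest first):
  morning begin: 7
  begin morning: 6
  count morning: 5
  morning count: 5
  morning never: 4
  never morning: 4
  … (8 more, each ≤ 4)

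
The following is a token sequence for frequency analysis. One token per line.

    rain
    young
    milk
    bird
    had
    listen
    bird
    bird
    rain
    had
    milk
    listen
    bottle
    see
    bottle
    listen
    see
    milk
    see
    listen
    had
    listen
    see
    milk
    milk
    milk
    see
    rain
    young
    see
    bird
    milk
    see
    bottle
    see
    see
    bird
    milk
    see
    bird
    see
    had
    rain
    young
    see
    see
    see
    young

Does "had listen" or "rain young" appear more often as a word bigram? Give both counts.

"had listen": 2 occurrences
"rain young": 3 occurrences

"rain young" (3 vs 2)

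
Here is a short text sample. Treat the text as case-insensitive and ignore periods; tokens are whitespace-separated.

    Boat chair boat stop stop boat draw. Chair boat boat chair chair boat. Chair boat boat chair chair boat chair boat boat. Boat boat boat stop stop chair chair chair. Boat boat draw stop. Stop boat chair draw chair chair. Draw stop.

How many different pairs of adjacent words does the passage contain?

42 tokens → 41 bigram windows in total.
Repeated bigrams (each contributes count−1 duplicates):
  boat boat: 7
  chair boat: 7
  boat chair: 6
  chair chair: 5
  stop stop: 3
  boat draw: 2
  boat stop: 2
  chair draw: 2
  … (3 more repeated)
29 duplicate windows → 41 − 29 = 12 distinct.

12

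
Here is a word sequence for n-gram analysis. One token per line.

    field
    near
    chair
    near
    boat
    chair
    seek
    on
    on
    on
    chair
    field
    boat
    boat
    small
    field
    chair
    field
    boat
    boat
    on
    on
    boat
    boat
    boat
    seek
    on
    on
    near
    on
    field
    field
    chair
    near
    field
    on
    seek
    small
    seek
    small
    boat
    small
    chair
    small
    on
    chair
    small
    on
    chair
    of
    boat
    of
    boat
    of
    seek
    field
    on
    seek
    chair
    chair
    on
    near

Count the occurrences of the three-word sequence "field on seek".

Scanning the 60 overlapping trigram windows for "field on seek":
  position 35–37: field on seek
  position 56–58: field on seek

2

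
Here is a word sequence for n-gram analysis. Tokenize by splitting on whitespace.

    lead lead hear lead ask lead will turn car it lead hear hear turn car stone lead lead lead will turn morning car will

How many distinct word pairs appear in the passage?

17

24 tokens → 23 bigram windows in total.
Repeated bigrams (each contributes count−1 duplicates):
  lead lead: 3
  lead hear: 2
  lead will: 2
  turn car: 2
  will turn: 2
6 duplicate windows → 23 − 6 = 17 distinct.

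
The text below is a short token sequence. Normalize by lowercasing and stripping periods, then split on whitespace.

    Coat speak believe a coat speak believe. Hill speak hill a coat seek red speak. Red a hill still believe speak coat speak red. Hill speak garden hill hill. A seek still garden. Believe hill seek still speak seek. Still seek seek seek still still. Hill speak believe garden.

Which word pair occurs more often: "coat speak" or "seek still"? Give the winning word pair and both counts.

"seek still" (4 vs 3)

"coat speak": 3 occurrences
"seek still": 4 occurrences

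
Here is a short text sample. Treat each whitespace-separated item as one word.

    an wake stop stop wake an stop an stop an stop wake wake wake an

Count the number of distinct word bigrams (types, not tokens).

15 tokens → 14 bigram windows in total.
Repeated bigrams (each contributes count−1 duplicates):
  an stop: 3
  stop an: 2
  stop wake: 2
  wake an: 2
  wake wake: 2
6 duplicate windows → 14 − 6 = 8 distinct.

8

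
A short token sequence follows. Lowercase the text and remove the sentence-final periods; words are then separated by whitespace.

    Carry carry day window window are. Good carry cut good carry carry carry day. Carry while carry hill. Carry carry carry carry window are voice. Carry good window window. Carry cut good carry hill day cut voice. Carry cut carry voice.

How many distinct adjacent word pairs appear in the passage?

41 tokens → 40 bigram windows in total.
Repeated bigrams (each contributes count−1 duplicates):
  carry carry: 6
  carry cut: 3
  good carry: 3
  carry day: 2
  carry hill: 2
  cut good: 2
  voice carry: 2
  window are: 2
  … (1 more repeated)
15 duplicate windows → 40 − 15 = 25 distinct.

25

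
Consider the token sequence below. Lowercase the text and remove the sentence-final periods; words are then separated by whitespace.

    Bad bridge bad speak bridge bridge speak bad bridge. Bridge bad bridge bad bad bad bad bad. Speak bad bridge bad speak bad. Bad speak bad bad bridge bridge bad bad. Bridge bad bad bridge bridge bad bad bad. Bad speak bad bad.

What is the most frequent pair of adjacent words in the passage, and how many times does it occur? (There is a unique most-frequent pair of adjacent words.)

Bigram frequencies (highest first):
  bad bad: 12
  bad bridge: 7
  bridge bad: 7
  bad speak: 5
  speak bad: 5
  bridge bridge: 4
  … (2 more, each ≤ 1)

"bad bad", 12 times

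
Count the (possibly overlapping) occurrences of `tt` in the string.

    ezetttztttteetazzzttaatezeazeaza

Sliding a length-2 window over the 32 characters (31 positions):
  position 4–5: tt
  position 5–6: tt
  position 8–9: tt
  position 9–10: tt
  position 10–11: tt
  position 19–20: tt

6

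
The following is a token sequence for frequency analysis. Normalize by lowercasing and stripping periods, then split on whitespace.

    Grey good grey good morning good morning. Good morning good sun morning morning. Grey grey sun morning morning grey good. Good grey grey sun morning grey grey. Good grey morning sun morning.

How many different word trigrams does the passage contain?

21

32 tokens → 30 trigram windows in total.
Repeated trigrams (each contributes count−1 duplicates):
  good morning good: 3
  grey good grey: 2
  grey grey sun: 2
  grey sun morning: 2
  morning good morning: 2
  morning grey grey: 2
  morning morning grey: 2
  sun morning morning: 2
9 duplicate windows → 30 − 9 = 21 distinct.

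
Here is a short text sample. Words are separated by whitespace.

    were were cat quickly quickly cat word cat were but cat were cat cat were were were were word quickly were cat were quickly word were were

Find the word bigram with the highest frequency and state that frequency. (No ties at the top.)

Bigram frequencies (highest first):
  were were: 5
  cat were: 4
  were cat: 3
  cat quickly: 1
  quickly quickly: 1
  quickly cat: 1
  … (11 more, each ≤ 1)

"were were", 5 times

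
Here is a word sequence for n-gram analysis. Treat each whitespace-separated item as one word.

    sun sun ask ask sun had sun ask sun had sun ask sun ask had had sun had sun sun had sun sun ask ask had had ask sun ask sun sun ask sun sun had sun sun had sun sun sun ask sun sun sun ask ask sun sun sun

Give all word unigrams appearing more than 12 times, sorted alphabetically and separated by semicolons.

ask; sun

Unigram counts meeting the condition (more than 12 times):
  ask: 13
  sun: 28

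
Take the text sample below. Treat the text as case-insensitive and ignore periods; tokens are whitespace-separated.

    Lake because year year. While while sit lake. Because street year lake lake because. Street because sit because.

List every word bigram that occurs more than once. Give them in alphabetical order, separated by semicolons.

Bigram counts meeting the condition (more than once):
  because street: 2
  lake because: 3

because street; lake because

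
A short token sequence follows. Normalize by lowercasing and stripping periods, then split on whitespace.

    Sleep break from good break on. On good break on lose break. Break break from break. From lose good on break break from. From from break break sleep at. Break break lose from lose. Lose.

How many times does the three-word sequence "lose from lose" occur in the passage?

Scanning the 33 overlapping trigram windows for "lose from lose":
  position 32–34: lose from lose

1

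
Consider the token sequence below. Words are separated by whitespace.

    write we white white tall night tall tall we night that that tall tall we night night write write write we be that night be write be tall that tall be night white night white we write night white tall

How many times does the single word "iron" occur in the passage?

0

Scanning the 40 tokens for "iron":
  (none found)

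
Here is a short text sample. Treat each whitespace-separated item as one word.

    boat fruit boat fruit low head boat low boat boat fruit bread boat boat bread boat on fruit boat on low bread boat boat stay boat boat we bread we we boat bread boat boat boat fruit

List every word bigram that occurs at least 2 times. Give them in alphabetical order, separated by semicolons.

Bigram counts meeting the condition (at least 2 times):
  boat boat: 6
  boat bread: 2
  boat fruit: 4
  boat on: 2
  bread boat: 4
  fruit boat: 2

boat boat; boat bread; boat fruit; boat on; bread boat; fruit boat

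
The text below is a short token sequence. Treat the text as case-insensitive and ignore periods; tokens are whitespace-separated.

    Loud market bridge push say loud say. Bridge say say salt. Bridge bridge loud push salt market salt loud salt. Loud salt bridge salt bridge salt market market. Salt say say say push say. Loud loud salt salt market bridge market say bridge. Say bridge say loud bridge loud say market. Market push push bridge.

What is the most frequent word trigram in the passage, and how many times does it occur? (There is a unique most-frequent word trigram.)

"say bridge say", 3 times

Trigram frequencies (highest first):
  say bridge say: 3
  push say loud: 2
  salt loud salt: 2
  salt bridge salt: 2
  loud market bridge: 1
  market bridge push: 1
  … (42 more, each ≤ 1)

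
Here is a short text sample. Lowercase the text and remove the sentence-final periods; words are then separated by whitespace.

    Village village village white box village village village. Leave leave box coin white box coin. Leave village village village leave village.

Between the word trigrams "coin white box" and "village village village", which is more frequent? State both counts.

"village village village" (3 vs 1)

"coin white box": 1 occurrence
"village village village": 3 occurrences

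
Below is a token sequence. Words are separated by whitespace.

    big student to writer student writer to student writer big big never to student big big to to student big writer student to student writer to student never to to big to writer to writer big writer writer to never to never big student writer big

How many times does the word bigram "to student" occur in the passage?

Scanning the 45 overlapping bigram windows for "to student":
  position 7–8: to student
  position 13–14: to student
  position 18–19: to student
  position 23–24: to student
  position 26–27: to student

5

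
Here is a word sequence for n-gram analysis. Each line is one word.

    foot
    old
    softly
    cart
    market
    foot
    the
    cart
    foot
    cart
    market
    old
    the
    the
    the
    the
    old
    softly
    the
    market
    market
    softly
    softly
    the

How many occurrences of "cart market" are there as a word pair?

2

Scanning the 23 overlapping bigram windows for "cart market":
  position 4–5: cart market
  position 10–11: cart market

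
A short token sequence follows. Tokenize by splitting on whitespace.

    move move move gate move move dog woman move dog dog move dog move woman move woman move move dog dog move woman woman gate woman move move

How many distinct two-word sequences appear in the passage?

28 tokens → 27 bigram windows in total.
Repeated bigrams (each contributes count−1 duplicates):
  move move: 5
  move dog: 4
  woman move: 4
  dog move: 3
  move woman: 3
  dog dog: 2
15 duplicate windows → 27 − 15 = 12 distinct.

12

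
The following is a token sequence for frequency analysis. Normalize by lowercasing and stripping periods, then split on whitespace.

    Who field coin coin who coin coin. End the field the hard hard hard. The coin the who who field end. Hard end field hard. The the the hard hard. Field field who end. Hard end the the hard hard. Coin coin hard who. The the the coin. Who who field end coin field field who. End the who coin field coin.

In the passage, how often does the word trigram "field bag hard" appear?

0

Scanning the 60 overlapping trigram windows for "field bag hard":
  (none found)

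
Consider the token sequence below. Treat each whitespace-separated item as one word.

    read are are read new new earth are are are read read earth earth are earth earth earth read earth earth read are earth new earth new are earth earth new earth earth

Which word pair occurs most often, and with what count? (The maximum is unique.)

Bigram frequencies (highest first):
  earth earth: 6
  are are: 3
  new earth: 3
  are earth: 3
  earth new: 3
  read are: 2
  … (8 more, each ≤ 2)

"earth earth", 6 times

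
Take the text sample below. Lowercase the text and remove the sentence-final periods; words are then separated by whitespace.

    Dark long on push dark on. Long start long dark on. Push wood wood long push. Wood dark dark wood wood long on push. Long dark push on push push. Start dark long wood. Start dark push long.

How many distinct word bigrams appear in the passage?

24

38 tokens → 37 bigram windows in total.
Repeated bigrams (each contributes count−1 duplicates):
  on push: 4
  dark long: 2
  dark on: 2
  dark push: 2
  long dark: 2
  long on: 2
  push long: 2
  push wood: 2
  … (3 more repeated)
13 duplicate windows → 37 − 13 = 24 distinct.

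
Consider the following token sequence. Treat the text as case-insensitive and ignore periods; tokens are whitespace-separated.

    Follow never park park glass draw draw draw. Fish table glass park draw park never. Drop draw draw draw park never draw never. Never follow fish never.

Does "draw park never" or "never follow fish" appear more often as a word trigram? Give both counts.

"draw park never" (2 vs 1)

"draw park never": 2 occurrences
"never follow fish": 1 occurrence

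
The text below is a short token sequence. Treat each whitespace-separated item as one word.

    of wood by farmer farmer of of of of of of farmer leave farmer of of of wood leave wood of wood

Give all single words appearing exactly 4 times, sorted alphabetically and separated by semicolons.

Unigram counts meeting the condition (exactly 4 times):
  farmer: 4
  wood: 4

farmer; wood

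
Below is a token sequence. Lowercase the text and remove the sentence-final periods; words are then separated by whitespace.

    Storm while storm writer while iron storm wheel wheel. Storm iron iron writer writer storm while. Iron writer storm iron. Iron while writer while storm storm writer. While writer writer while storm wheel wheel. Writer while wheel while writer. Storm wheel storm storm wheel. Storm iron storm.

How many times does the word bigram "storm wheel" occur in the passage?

4

Scanning the 46 overlapping bigram windows for "storm wheel":
  position 7–8: storm wheel
  position 32–33: storm wheel
  position 40–41: storm wheel
  position 43–44: storm wheel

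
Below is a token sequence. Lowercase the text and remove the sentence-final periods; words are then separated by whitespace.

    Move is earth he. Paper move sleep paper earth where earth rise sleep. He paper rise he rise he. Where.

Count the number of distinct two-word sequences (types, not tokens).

20 tokens → 19 bigram windows in total.
Repeated bigrams (each contributes count−1 duplicates):
  he paper: 2
  rise he: 2
2 duplicate windows → 19 − 2 = 17 distinct.

17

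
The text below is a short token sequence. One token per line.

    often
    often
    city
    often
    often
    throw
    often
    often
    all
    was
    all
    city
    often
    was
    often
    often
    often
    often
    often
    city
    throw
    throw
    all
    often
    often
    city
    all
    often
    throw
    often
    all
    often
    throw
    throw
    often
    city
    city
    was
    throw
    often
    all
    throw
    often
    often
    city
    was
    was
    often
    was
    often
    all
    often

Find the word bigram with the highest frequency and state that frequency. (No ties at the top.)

Bigram frequencies (highest first):
  often often: 9
  often city: 5
  throw often: 5
  often all: 4
  all often: 4
  often throw: 3
  … (15 more, each ≤ 3)

"often often", 9 times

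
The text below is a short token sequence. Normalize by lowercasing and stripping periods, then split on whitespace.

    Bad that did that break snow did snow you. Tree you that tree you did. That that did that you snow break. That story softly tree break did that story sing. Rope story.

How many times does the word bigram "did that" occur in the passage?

4

Scanning the 32 overlapping bigram windows for "did that":
  position 3–4: did that
  position 15–16: did that
  position 18–19: did that
  position 28–29: did that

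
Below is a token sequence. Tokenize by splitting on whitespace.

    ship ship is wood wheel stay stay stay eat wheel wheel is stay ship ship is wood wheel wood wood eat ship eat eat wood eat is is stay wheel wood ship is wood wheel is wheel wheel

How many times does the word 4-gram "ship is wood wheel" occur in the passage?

3

Scanning the 35 overlapping 4-gram windows for "ship is wood wheel":
  position 2–5: ship is wood wheel
  position 15–18: ship is wood wheel
  position 32–35: ship is wood wheel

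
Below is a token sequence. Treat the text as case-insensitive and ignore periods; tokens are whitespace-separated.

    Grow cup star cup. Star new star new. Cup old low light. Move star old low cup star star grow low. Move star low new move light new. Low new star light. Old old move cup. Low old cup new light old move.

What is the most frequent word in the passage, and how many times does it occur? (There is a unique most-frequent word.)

Unigram frequencies (highest first):
  star: 8
  cup: 6
  new: 6
  old: 6
  low: 6
  move: 5
  … (2 more, each ≤ 4)

"star", 8 times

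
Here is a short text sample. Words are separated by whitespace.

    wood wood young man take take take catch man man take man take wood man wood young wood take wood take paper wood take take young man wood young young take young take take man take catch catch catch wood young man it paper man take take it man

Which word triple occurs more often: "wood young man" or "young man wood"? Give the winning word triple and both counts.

"wood young man": 2 occurrences
"young man wood": 1 occurrence

"wood young man" (2 vs 1)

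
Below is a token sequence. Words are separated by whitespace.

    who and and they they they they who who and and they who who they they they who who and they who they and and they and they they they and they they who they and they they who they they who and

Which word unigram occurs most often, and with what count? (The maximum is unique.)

"they", 21 times

Unigram frequencies (highest first):
  they: 21
  who: 11
  and: 11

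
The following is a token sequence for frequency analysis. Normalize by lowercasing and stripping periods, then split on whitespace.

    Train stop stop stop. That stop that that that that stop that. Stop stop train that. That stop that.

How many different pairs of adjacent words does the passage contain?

19 tokens → 18 bigram windows in total.
Repeated bigrams (each contributes count−1 duplicates):
  stop that: 4
  that stop: 4
  that that: 4
  stop stop: 3
11 duplicate windows → 18 − 11 = 7 distinct.

7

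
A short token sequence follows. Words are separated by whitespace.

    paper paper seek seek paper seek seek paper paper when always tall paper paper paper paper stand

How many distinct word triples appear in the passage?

12

17 tokens → 15 trigram windows in total.
Repeated trigrams (each contributes count−1 duplicates):
  paper paper paper: 2
  paper seek seek: 2
  seek seek paper: 2
3 duplicate windows → 15 − 3 = 12 distinct.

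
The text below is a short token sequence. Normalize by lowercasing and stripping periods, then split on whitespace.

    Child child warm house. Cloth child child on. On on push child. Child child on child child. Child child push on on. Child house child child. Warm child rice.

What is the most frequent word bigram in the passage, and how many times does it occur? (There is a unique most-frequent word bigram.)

"child child", 8 times

Bigram frequencies (highest first):
  child child: 8
  on on: 3
  child warm: 2
  child on: 2
  on child: 2
  warm house: 1
  … (10 more, each ≤ 1)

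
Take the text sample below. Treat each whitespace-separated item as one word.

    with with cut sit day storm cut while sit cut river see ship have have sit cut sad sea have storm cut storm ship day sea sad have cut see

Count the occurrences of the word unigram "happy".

Scanning the 30 tokens for "happy":
  (none found)

0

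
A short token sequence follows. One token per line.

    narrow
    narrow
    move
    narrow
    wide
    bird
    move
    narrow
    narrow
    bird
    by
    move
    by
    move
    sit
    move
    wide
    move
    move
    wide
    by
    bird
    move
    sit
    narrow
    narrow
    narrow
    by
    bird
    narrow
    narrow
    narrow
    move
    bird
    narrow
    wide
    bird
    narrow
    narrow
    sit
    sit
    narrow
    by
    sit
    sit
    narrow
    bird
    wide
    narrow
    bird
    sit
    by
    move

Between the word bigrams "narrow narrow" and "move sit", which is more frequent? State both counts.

"narrow narrow" (7 vs 2)

"narrow narrow": 7 occurrences
"move sit": 2 occurrences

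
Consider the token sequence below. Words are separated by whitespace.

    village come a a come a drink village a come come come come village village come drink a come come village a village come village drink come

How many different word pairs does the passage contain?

27 tokens → 26 bigram windows in total.
Repeated bigrams (each contributes count−1 duplicates):
  come come: 4
  a come: 3
  come village: 3
  village come: 3
  come a: 2
  village a: 2
11 duplicate windows → 26 − 11 = 15 distinct.

15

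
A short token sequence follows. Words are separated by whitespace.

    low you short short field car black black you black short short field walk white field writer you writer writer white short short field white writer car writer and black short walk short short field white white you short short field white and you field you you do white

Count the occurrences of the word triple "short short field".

5

Scanning the 47 overlapping trigram windows for "short short field":
  position 3–5: short short field
  position 11–13: short short field
  position 22–24: short short field
  position 33–35: short short field
  position 39–41: short short field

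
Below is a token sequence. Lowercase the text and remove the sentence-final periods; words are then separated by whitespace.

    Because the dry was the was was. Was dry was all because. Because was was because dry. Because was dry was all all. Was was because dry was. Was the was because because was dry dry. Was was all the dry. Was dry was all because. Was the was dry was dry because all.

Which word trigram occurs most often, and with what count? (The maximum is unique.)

"was dry was", 4 times

Trigram frequencies (highest first):
  was dry was: 4
  was the was: 3
  dry was all: 3
  the dry was: 2
  was all because: 2
  because because was: 2
  … (31 more, each ≤ 2)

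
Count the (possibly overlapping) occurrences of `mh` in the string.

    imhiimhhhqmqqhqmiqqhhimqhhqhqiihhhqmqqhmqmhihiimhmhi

Sliding a length-2 window over the 52 characters (51 positions):
  position 2–3: mh
  position 6–7: mh
  position 42–43: mh
  position 48–49: mh
  position 50–51: mh

5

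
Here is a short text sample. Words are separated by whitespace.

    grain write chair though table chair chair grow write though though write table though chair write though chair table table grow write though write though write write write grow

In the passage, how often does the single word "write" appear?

9

Scanning the 29 tokens for "write":
  position 2: write
  position 9: write
  position 12: write
  position 16: write
  position 22: write
  position 24: write
  position 26: write
  position 27: write
  position 28: write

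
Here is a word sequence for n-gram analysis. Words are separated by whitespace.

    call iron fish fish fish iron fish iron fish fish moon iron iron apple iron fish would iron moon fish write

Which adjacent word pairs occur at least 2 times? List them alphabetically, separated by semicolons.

fish fish; fish iron; iron fish

Bigram counts meeting the condition (at least 2 times):
  fish fish: 3
  fish iron: 2
  iron fish: 4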